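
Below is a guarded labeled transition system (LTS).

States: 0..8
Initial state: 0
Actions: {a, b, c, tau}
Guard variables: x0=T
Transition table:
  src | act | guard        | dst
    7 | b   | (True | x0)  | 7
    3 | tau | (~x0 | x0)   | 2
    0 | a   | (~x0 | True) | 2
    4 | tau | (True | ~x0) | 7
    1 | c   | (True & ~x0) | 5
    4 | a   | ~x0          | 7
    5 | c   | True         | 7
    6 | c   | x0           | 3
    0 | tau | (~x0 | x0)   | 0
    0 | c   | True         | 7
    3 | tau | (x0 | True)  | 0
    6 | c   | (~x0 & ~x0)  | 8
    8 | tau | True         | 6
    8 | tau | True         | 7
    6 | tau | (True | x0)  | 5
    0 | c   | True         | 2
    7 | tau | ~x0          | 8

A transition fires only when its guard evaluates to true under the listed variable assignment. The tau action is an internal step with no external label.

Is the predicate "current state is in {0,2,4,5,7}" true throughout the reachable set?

Answer: INVARIANT HOLDS

Analysis:
Safe = {0,2,4,5,7}
Reach set: {0,2,7}
  0: safe
  2: safe
  7: safe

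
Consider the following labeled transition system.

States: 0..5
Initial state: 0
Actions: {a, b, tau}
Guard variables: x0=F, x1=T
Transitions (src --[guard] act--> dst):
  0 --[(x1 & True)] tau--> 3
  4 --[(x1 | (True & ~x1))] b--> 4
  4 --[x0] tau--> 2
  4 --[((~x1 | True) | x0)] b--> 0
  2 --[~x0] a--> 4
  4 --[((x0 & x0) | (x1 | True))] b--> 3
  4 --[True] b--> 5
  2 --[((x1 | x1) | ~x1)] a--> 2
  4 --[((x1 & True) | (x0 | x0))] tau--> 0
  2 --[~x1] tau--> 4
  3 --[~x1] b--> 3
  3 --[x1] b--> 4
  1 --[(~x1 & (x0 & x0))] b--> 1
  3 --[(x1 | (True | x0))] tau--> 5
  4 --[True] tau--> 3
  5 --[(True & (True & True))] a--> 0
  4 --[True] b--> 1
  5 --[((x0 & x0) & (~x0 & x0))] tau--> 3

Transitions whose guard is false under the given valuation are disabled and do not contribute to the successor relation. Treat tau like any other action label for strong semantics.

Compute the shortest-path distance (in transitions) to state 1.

Answer: 3

Trace:
BFS to 1:
  L0 = {0}
  L1 = {3}
  L2 = {4,5}
  L3 = {1}
1 enters at depth 3; path tau·b·b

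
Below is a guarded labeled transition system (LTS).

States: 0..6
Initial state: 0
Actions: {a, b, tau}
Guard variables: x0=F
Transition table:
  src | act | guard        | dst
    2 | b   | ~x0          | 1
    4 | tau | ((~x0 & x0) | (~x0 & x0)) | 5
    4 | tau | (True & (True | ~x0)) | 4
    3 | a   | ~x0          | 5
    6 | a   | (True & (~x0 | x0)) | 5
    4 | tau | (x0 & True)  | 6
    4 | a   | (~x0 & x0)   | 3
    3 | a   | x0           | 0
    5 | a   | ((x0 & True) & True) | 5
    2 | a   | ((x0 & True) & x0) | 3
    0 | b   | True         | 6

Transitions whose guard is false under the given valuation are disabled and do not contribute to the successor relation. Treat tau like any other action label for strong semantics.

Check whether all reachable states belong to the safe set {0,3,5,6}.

Allowed set {0,3,5,6}
Reach set: {0,5,6}
  0: safe
  5: safe
  6: safe

Answer: INVARIANT HOLDS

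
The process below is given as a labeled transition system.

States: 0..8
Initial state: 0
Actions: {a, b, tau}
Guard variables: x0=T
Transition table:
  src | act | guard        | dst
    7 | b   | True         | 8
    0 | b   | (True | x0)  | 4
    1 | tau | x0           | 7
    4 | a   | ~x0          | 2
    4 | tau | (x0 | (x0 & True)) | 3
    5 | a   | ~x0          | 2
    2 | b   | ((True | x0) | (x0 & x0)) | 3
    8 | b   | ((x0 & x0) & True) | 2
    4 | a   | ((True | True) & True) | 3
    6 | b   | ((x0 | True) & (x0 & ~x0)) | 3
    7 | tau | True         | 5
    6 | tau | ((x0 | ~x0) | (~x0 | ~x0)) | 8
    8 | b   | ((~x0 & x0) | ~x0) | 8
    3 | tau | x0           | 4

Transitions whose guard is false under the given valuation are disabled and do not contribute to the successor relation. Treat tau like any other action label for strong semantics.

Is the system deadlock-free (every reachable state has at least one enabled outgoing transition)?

Reach set: {0,3,4}
  0: b→4  [1 out]
  3: tau→4  [1 out]
  4: a→3  tau→3  [2 out]

Answer: DEADLOCK-FREE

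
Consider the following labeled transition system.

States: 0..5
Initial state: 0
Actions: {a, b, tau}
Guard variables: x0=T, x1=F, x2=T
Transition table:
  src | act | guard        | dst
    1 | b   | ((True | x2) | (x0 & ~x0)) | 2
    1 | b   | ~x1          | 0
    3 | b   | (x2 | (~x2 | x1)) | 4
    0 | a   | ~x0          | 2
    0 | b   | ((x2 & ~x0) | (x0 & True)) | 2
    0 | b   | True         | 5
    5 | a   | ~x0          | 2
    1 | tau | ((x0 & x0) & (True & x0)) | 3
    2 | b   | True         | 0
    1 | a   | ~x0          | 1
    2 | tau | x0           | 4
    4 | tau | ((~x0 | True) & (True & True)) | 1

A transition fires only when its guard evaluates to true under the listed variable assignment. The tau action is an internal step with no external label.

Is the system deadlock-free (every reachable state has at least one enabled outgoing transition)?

Answer: DEADLOCK at state 5

Analysis:
Reach set: {0,1,2,3,4,5}
  0: b→2  b→5  [deg 2]
  1: b→0  b→2  tau→3  [deg 3]
  2: b→0  tau→4  [deg 2]
  3: b→4  [deg 1]
  4: tau→1  [deg 1]
  5: ∅  [STUCK]
Path to 5: b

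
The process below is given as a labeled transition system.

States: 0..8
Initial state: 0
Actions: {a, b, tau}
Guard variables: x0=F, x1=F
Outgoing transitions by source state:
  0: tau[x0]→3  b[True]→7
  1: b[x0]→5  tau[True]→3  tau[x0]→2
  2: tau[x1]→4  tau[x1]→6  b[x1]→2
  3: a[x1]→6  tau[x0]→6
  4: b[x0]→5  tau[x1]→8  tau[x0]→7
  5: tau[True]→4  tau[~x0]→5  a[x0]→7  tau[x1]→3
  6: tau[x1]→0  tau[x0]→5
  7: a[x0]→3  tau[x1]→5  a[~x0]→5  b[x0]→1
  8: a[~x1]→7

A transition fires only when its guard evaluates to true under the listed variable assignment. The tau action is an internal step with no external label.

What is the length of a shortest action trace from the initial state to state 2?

Answer: UNREACHABLE

Working:
BFS to 2:
  depth 0: {0}
  depth 1: {7}
  depth 2: {5}
  depth 3: {4}
2 never appears.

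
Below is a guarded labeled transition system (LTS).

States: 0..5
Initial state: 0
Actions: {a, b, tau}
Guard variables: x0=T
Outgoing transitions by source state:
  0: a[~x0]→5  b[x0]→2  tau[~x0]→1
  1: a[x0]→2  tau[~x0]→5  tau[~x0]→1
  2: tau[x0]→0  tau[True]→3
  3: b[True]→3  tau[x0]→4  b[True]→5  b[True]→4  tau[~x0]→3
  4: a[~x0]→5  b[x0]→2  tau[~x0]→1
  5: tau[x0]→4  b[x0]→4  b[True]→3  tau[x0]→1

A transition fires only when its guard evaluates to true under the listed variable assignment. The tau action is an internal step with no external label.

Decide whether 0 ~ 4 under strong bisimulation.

Refine partition for ~:
  P[0] = {{0,1,2,3,4,5}}
  P[1] = {{0,4},{1},{2},{3,5}}
  P[2] = {{0,4},{1},{2},{3},{5}}
Fixed point at round 3; 5 class(es).
[0]={0,4}  [4]={0,4}

Answer: BISIMILAR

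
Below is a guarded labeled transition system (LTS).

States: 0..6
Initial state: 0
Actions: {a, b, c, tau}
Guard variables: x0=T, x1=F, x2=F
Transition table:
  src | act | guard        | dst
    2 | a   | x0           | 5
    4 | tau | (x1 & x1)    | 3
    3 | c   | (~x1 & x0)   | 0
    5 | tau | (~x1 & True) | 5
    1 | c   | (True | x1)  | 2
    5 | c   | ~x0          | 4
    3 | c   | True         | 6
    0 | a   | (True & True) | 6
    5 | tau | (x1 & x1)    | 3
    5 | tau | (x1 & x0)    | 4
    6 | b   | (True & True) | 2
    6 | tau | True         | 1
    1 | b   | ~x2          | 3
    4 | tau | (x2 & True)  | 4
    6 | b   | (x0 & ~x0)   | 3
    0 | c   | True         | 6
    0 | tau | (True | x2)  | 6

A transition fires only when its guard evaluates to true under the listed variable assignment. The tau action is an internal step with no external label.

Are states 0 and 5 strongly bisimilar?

Answer: NOT BISIMILAR

Working:
Compute ~ classes (split until stable):
  π0 = {{0,1,2,3,4,5,6}}
  π1 = {{0},{1},{2},{3},{4},{5},{6}}
7 equivalence class(es) (converged in 2)
class of 0: {0}; class of 5: {5}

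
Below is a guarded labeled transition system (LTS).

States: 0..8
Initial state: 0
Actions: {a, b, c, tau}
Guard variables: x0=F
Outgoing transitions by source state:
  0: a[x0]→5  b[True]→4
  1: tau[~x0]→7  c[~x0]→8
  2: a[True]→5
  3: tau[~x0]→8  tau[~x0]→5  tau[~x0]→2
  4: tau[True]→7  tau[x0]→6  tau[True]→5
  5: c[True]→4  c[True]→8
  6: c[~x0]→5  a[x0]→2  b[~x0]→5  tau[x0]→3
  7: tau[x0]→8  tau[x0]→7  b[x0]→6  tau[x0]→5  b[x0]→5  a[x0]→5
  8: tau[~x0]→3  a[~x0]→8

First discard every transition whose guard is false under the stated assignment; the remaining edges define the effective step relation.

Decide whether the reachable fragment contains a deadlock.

Answer: DEADLOCK at state 7

Working:
Reachable = {0,2,3,4,5,7,8}
  0: b→4  [deg 1]
  2: a→5  [deg 1]
  3: tau→2  tau→5  tau→8  [deg 3]
  4: tau→5  tau→7  [deg 2]
  5: c→4  c→8  [deg 2]
  7: ∅  [no exit]
  8: a→8  tau→3  [deg 2]
witness 7: b·tau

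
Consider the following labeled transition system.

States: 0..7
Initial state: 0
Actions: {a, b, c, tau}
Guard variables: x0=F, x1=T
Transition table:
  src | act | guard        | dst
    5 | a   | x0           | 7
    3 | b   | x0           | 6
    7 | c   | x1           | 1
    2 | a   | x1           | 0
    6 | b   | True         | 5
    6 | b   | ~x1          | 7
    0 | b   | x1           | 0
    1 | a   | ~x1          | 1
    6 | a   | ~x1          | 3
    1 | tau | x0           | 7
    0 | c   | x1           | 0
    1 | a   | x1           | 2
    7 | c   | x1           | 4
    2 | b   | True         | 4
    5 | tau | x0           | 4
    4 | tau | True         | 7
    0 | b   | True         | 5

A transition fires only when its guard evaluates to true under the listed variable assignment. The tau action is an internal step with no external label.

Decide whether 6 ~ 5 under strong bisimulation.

Compute ~ classes (split until stable):
  π0 = {{0,1,2,3,4,5,6,7}}
  π1 = {{0},{1},{2},{3,5},{4},{6},{7}}
stable after 2 split(s): 7 block(s)
class of 6: {6}; class of 5: {3,5}

Answer: NOT BISIMILAR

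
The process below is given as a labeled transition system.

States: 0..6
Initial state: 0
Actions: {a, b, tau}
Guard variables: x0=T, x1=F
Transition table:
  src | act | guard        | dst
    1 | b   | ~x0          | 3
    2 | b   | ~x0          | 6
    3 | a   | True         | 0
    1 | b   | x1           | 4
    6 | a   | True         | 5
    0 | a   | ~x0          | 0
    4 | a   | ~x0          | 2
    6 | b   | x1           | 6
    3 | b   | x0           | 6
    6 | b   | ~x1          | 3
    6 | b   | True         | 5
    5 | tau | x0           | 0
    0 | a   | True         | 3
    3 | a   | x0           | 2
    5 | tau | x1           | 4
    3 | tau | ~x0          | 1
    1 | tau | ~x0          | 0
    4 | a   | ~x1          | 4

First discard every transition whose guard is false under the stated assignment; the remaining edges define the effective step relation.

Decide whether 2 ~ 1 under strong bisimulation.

Bisimulation quotient by refinement:
  round 0: {{0,1,2,3,4,5,6}}
  round 1: {{0,4},{1,2},{3,6},{5}}
  round 2: {{0},{1,2},{3},{4},{5},{6}}
stable after 3 split(s): 6 block(s)
[2]={1,2}  [1]={1,2}

Answer: BISIMILAR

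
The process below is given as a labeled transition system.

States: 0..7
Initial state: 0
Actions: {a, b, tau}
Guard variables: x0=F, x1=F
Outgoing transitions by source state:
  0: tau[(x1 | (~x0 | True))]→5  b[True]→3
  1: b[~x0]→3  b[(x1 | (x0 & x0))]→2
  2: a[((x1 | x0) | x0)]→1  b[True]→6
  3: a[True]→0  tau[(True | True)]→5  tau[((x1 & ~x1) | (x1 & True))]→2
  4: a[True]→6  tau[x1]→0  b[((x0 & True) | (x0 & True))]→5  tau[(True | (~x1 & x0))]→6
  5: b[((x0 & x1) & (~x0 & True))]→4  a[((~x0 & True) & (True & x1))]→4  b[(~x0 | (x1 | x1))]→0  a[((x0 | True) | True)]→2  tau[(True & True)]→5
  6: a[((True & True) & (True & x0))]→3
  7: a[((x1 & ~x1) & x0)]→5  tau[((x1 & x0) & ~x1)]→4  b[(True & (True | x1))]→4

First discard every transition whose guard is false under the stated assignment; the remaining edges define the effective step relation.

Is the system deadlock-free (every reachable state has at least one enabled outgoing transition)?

Reach set: {0,2,3,5,6}
  0: b→3  tau→5  [2 out]
  2: b→6  [1 out]
  3: a→0  tau→5  [2 out]
  5: a→2  b→0  tau→5  [3 out]
  6: ∅  [STUCK]
witness 6: tau·a·b

Answer: DEADLOCK at state 6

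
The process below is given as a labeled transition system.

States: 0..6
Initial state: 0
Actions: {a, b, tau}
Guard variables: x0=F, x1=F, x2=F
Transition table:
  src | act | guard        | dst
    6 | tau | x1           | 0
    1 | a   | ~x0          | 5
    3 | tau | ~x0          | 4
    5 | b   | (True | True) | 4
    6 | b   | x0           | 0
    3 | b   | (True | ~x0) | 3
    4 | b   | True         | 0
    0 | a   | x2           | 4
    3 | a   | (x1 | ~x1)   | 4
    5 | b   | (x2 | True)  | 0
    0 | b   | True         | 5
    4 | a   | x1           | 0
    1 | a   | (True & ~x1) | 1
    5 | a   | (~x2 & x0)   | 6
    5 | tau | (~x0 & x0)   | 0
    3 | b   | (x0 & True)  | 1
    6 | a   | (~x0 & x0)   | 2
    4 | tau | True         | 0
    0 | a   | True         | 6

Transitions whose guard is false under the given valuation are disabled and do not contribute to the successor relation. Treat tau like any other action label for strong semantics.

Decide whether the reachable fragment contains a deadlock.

Reachable = {0,4,5,6}
  0: a→6  b→5  [deg 2]
  4: b→0  tau→0  [deg 2]
  5: b→0  b→4  [deg 2]
  6: ∅  [deadlock]
Path to 6: a

Answer: DEADLOCK at state 6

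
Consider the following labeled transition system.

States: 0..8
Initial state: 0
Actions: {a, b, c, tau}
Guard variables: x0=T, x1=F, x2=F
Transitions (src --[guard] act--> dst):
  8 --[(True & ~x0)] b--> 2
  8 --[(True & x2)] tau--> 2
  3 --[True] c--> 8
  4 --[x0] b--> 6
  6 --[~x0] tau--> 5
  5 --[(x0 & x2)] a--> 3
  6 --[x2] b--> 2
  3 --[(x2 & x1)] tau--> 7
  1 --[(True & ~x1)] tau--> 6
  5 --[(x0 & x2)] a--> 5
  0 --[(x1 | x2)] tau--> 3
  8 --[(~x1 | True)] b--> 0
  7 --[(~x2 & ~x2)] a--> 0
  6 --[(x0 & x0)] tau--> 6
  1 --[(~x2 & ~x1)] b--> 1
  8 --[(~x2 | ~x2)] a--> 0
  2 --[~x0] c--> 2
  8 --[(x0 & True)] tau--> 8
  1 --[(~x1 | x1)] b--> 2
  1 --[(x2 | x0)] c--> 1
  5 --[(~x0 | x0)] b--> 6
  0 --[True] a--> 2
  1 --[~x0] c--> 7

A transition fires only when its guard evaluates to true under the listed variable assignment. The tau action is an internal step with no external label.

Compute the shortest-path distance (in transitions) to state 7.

Answer: UNREACHABLE

Analysis:
Layered search for 7:
  depth 0: {0}
  depth 1: {2}
7 never appears.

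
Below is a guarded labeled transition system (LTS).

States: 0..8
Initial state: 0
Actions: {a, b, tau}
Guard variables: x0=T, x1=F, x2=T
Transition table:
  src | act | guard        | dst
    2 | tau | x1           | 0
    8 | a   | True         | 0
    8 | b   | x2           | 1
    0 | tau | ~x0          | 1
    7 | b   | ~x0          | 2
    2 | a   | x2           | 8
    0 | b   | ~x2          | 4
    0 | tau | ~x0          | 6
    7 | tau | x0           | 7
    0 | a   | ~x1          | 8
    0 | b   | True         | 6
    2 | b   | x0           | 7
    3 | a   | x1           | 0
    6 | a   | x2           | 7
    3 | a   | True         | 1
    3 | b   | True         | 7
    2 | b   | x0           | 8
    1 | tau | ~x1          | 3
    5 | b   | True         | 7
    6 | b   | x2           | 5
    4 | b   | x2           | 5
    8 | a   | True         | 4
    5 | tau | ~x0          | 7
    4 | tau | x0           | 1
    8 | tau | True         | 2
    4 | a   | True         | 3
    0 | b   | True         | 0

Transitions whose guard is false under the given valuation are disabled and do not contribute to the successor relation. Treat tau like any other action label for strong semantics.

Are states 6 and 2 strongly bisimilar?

Refine partition for ~:
  round 0: {{0,1,2,3,4,5,6,7,8}}
  round 1: {{0,2,3,6},{1,7},{4,8},{5}}
  round 2: {{0},{1},{2},{3},{4},{5},{6},{7},{8}}
stable after 3 split(s): 9 block(s)
[6]={6}  [2]={2}

Answer: NOT BISIMILAR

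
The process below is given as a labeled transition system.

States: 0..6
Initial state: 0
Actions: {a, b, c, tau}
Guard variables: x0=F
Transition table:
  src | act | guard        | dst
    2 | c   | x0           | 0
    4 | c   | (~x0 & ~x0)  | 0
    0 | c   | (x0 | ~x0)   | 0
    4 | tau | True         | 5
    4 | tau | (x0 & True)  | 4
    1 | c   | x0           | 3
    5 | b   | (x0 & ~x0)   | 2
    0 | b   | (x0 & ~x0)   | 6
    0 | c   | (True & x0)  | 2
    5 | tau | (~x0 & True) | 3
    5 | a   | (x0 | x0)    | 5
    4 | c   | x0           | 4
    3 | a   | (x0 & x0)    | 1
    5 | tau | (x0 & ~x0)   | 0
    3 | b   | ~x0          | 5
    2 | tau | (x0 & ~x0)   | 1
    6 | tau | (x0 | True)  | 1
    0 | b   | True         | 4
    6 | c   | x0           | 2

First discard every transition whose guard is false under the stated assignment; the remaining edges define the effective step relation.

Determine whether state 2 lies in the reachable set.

Answer: UNREACHABLE

Working:
7 transition(s) survive guard evaluation.
Layer 0: {0}
Layer 1: {4}  cumulative {0,4}
Layer 2: {5}  cumulative {0,4,5}
Layer 3: {3}  cumulative {0,3,4,5}
Reach set: {0,3,4,5}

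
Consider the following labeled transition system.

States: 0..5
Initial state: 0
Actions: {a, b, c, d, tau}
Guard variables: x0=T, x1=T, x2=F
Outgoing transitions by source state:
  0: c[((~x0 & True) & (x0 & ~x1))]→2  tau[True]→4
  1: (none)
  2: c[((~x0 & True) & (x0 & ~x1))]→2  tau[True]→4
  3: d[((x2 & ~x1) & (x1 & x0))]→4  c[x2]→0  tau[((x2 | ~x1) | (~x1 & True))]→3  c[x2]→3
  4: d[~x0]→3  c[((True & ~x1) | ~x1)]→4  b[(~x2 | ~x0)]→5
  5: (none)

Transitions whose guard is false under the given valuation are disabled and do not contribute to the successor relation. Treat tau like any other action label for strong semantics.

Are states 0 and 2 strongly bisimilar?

Answer: BISIMILAR

Working:
Refine partition for ~:
  P[0] = {{0,1,2,3,4,5}}
  P[1] = {{0,2},{1,3,5},{4}}
3 equivalence class(es) (converged in 2)
0∈{0,2}, 2∈{0,2}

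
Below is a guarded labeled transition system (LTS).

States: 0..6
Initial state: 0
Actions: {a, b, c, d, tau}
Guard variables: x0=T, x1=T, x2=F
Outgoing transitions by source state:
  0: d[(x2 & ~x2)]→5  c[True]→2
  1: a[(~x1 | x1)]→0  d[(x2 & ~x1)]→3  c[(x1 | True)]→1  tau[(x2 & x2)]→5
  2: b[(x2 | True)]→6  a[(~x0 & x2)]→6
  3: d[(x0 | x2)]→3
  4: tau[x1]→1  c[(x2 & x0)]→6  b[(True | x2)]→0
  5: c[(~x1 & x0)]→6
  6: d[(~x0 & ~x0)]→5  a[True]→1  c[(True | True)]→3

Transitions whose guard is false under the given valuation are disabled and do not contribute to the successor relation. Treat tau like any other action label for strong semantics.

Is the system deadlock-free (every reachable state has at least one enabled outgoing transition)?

Reach set: {0,1,2,3,6}
  0: c→2  [1 out]
  1: a→0  c→1  [2 out]
  2: b→6  [1 out]
  3: d→3  [1 out]
  6: a→1  c→3  [2 out]

Answer: DEADLOCK-FREE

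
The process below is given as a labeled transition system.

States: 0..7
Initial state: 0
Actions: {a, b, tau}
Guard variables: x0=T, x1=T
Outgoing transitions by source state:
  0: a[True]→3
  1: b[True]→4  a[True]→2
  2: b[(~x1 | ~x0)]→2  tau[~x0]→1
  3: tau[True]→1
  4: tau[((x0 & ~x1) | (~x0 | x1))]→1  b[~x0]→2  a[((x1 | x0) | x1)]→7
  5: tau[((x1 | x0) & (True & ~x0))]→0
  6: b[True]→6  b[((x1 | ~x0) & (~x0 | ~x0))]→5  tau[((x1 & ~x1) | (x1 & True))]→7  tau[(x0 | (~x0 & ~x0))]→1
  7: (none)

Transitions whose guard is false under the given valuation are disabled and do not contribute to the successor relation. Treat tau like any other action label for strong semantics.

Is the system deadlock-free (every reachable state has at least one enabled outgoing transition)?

Reach set: {0,1,2,3,4,7}
  0: a→3  [1 exit(s)]
  1: a→2  b→4  [2 exit(s)]
  2: ∅  [no exit]
  3: tau→1  [1 exit(s)]
  4: a→7  tau→1  [2 exit(s)]
  7: ∅  [no exit]
witness 2: a·tau·a

Answer: DEADLOCK at state 2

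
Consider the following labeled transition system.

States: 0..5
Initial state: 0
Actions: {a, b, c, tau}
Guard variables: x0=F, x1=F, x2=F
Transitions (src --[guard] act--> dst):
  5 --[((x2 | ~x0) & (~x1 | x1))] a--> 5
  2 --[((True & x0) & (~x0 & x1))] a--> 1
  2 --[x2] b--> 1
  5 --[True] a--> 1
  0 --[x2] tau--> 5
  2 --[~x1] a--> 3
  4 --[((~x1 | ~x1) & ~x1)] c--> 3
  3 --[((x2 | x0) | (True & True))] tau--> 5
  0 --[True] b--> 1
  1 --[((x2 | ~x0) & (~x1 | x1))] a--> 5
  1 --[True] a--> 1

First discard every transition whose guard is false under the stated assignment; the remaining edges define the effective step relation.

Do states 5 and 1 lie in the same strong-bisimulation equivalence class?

Answer: BISIMILAR

Working:
Refine partition for ~:
  π0 = {{0,1,2,3,4,5}}
  π1 = {{0},{1,2,5},{3},{4}}
  π2 = {{0},{1,5},{2},{3},{4}}
stable after 3 split(s): 5 block(s)
5∈{1,5}, 1∈{1,5}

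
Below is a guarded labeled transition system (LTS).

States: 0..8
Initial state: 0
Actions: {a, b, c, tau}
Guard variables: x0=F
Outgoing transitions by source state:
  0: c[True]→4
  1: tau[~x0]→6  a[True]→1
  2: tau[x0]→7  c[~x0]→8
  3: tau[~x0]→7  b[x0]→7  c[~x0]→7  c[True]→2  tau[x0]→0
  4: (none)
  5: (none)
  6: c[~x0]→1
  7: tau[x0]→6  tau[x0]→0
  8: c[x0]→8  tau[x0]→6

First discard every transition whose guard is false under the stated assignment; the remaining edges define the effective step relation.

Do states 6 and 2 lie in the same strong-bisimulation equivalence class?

Answer: NOT BISIMILAR

Trace:
Refine partition for ~:
  P[0] = {{0,1,2,3,4,5,6,7,8}}
  P[1] = {{0,2,6},{1},{3},{4,5,7,8}}
  P[2] = {{0,2},{1},{3},{4,5,7,8},{6}}
stable after 3 split(s): 5 block(s)
class of 6: {6}; class of 2: {0,2}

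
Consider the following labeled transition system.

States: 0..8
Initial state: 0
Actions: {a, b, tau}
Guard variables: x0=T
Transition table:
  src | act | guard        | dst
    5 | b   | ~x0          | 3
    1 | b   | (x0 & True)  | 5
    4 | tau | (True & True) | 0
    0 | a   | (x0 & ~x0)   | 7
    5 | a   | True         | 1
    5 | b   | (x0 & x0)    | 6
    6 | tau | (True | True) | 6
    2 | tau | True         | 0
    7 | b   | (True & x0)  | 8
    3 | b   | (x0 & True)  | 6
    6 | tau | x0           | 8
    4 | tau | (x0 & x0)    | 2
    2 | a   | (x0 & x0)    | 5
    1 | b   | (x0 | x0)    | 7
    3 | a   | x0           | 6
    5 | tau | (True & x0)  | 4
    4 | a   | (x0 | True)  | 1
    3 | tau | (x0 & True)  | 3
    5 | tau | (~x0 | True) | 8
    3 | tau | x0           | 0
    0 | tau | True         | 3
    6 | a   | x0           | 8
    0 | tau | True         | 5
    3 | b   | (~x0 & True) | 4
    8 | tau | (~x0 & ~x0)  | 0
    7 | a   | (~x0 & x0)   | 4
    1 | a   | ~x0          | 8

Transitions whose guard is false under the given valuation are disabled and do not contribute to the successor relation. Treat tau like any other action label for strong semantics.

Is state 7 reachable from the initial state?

Answer: REACHABLE

Analysis:
21 transition(s) survive guard evaluation.
depth 0: {0}
depth 1: {3,5}  now seen {0,3,5}
depth 2: {1,4,6,8}  now seen {0,1,3,4,5,6,8}
depth 3: {2,7}  now seen {0,1,2,3,4,5,6,7,8}
Reach set: {0,1,2,3,4,5,6,7,8}
witness 7: tau·a·b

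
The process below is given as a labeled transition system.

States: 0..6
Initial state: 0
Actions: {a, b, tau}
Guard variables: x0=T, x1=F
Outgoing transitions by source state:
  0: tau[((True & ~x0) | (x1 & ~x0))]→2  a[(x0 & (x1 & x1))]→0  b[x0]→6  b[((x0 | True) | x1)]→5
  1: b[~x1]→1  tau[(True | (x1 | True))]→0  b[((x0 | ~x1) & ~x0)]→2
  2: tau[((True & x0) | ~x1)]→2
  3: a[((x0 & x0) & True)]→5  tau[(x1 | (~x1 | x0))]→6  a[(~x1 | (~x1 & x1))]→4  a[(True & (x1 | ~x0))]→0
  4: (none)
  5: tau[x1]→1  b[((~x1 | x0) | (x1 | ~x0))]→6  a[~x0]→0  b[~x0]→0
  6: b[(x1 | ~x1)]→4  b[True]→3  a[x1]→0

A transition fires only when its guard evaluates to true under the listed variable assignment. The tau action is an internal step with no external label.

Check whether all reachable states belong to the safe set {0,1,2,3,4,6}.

Answer: INVARIANT VIOLATED at state 5

Analysis:
Allowed set {0,1,2,3,4,6}
R = {0,3,4,5,6}
  0: ok
  3: ok
  4: ok
  5: outside
  6: ok
witness against invariant: b → 5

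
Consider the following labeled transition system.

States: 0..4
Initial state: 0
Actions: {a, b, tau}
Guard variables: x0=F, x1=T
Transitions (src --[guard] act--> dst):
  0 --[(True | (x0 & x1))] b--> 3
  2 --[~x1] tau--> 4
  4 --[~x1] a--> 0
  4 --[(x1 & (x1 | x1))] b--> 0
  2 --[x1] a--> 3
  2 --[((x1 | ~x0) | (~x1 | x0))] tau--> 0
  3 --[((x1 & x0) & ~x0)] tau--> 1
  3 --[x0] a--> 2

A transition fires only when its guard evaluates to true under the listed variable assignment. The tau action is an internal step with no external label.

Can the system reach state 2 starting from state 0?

4 transition(s) survive guard evaluation.
Layer 0: {0}
Layer 1: {3}  now seen {0,3}
Reachable = {0,3}

Answer: UNREACHABLE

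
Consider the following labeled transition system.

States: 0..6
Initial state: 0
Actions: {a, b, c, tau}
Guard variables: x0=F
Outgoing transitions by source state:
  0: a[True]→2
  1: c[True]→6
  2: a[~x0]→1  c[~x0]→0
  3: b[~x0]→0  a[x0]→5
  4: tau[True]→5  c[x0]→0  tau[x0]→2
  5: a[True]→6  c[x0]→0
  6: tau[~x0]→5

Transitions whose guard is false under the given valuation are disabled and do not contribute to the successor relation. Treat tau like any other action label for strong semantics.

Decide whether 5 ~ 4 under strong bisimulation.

Answer: NOT BISIMILAR

Trace:
Refine partition for ~:
  P[0] = {{0,1,2,3,4,5,6}}
  P[1] = {{0,5},{1},{2},{3},{4,6}}
  P[2] = {{0},{1},{2},{3},{4,6},{5}}
6 equivalence class(es) (converged in 3)
class of 5: {5}; class of 4: {4,6}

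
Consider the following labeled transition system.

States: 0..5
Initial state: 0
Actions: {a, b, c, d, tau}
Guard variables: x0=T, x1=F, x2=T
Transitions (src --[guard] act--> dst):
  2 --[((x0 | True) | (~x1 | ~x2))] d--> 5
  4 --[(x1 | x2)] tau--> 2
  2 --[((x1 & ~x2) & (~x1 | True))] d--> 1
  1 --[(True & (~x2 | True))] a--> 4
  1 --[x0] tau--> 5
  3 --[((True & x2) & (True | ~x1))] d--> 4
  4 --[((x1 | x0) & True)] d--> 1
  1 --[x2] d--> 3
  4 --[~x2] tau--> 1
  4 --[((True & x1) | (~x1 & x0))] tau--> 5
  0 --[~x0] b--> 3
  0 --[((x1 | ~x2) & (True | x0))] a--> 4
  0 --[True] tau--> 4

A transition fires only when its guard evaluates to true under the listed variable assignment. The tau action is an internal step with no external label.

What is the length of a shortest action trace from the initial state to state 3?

Breadth-first toward 3:
  Layer 0: {0}
  Layer 1: {4}
  Layer 2: {1,2,5}
  Layer 3: {3}
first hit 3 at d=3 via tau·d·d

Answer: 3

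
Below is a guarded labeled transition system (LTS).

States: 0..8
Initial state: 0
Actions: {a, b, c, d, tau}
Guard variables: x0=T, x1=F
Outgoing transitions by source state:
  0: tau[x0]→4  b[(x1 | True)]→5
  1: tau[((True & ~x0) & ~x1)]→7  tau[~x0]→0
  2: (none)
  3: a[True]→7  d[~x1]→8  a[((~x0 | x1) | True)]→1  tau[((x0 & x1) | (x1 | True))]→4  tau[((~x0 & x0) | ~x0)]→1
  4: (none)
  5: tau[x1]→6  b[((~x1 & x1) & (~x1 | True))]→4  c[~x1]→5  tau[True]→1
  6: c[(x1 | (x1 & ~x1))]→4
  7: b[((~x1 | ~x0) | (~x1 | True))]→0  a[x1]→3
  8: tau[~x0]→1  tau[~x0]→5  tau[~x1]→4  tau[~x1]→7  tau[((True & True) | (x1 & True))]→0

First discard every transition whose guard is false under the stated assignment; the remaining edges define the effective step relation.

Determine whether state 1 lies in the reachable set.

Answer: REACHABLE

Working:
12 transition(s) survive guard evaluation.
L0 = {0}
L1 = {4,5}  cumulative {0,4,5}
L2 = {1}  cumulative {0,1,4,5}
Reachable = {0,1,4,5}
witness 1: b·tau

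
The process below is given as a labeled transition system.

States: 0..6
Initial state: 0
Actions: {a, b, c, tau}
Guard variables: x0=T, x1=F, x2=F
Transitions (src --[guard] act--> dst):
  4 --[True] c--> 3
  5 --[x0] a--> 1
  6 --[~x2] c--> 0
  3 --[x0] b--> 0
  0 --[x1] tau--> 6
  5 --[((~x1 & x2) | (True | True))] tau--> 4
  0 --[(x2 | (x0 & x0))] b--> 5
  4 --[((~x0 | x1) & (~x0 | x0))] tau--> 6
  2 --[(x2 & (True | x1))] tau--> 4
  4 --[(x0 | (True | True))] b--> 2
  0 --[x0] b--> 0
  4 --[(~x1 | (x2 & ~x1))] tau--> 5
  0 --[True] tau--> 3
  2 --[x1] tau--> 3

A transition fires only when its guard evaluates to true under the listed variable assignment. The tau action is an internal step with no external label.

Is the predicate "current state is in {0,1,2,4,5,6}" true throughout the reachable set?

Allowed set {0,1,2,4,5,6}
Reach set: {0,1,2,3,4,5}
  0: ✓
  1: ✓
  2: ✓
  3: outside
  4: ✓
  5: ✓
counterexample path to 3: tau

Answer: INVARIANT VIOLATED at state 3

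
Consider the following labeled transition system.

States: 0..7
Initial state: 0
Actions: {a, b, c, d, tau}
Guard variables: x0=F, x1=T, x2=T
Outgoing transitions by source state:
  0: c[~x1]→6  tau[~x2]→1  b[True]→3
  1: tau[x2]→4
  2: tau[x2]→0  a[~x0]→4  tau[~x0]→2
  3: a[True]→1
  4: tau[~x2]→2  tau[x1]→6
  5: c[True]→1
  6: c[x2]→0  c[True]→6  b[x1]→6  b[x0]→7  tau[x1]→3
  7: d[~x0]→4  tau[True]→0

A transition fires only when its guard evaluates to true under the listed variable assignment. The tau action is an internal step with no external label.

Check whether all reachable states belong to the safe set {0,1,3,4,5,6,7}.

Allowed set {0,1,3,4,5,6,7}
Reach set: {0,1,3,4,6}
  0: ✓
  1: ✓
  3: ✓
  4: ✓
  6: ✓

Answer: INVARIANT HOLDS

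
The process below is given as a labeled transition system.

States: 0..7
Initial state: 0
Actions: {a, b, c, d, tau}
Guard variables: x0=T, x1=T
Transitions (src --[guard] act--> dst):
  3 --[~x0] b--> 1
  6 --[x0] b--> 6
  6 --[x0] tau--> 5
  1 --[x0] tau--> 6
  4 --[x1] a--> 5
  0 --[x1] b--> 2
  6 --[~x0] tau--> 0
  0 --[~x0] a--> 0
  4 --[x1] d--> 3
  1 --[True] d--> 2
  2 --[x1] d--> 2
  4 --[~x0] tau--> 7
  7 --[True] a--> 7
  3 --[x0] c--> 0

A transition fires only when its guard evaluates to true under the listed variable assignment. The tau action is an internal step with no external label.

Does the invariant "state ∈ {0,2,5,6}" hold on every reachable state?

Answer: INVARIANT HOLDS

Working:
Allowed set {0,2,5,6}
Reach set: {0,2}
  0: ok
  2: ok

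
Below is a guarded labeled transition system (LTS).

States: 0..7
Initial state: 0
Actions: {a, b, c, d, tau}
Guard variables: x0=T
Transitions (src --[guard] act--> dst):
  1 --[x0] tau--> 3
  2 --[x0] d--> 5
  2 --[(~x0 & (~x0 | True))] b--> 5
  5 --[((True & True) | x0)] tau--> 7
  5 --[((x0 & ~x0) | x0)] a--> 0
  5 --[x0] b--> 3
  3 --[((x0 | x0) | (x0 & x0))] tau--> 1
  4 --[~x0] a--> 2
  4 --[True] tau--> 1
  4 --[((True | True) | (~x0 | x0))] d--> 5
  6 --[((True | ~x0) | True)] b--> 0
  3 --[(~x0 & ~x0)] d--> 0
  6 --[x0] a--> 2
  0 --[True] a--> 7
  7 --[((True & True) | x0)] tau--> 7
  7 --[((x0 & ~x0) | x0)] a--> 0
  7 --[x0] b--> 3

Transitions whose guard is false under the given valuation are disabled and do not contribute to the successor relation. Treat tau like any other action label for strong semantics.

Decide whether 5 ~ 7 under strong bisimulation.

Answer: BISIMILAR

Analysis:
Bisimulation quotient by refinement:
  P[0] = {{0,1,2,3,4,5,6,7}}
  P[1] = {{0},{1,3},{2},{4},{5,7},{6}}
Fixed point at round 2; 6 class(es).
class of 5: {5,7}; class of 7: {5,7}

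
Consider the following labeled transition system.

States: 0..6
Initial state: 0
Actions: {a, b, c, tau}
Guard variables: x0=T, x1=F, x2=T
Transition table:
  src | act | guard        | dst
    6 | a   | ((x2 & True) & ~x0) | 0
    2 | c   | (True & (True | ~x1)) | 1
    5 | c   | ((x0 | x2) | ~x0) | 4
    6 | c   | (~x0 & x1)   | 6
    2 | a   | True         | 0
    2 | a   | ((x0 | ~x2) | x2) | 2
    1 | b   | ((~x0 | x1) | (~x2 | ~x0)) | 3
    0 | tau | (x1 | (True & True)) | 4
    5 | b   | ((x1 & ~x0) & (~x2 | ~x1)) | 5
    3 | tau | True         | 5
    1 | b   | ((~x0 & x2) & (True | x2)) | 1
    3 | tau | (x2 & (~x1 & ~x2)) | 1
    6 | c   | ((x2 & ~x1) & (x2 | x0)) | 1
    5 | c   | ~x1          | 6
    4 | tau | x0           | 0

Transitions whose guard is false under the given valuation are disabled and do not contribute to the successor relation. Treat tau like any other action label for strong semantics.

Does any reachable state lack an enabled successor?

R = {0,4}
  0: tau→4  [1 exit(s)]
  4: tau→0  [1 exit(s)]

Answer: DEADLOCK-FREE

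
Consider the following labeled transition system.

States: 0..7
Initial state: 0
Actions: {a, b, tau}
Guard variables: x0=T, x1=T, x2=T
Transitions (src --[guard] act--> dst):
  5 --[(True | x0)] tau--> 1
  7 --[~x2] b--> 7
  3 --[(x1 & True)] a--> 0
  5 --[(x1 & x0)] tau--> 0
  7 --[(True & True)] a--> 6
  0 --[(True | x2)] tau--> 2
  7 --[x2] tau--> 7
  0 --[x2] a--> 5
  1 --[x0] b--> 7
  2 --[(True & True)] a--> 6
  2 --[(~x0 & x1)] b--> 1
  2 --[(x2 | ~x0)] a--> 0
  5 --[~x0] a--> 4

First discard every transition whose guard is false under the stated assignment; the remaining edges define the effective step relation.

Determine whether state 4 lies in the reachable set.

10 transition(s) survive guard evaluation.
L0 = {0}
L1 = {2,5}  cumulative {0,2,5}
L2 = {1,6}  cumulative {0,1,2,5,6}
L3 = {7}  cumulative {0,1,2,5,6,7}
Reach set: {0,1,2,5,6,7}

Answer: UNREACHABLE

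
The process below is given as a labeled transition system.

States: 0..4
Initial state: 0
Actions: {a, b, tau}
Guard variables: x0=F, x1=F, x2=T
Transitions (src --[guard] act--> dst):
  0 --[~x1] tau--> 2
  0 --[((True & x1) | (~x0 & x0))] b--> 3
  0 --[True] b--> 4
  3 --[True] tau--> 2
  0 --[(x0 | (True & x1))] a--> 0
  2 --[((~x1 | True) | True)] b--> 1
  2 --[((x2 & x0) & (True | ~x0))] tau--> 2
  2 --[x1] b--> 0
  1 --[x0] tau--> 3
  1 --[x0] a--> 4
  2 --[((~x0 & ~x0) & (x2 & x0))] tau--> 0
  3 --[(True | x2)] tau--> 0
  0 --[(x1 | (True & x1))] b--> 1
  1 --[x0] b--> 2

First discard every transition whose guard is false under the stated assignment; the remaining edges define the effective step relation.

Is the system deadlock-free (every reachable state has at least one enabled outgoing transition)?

R = {0,1,2,4}
  0: b→4  tau→2  [2 exit(s)]
  1: ∅  [STUCK]
  2: b→1  [1 exit(s)]
  4: ∅  [STUCK]
witness 1: tau·b

Answer: DEADLOCK at state 1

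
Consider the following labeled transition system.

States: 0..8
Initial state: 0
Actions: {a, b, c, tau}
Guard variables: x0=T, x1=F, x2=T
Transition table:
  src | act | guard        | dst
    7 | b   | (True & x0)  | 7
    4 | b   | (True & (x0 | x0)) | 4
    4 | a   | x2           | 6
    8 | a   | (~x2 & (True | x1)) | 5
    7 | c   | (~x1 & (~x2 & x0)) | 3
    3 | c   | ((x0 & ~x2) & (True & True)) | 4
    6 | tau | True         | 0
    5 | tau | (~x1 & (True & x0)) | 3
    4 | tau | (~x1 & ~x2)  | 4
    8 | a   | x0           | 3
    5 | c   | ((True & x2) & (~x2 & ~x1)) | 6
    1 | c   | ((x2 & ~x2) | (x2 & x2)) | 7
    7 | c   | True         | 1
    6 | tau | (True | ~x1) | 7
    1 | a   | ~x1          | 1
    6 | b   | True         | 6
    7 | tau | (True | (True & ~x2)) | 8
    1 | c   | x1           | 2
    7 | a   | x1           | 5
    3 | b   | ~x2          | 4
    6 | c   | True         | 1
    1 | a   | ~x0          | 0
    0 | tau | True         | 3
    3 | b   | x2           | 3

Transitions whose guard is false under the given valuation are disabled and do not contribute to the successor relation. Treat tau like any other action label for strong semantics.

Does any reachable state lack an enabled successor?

Answer: DEADLOCK-FREE

Analysis:
Reach set: {0,3}
  0: tau→3  [1 exit(s)]
  3: b→3  [1 exit(s)]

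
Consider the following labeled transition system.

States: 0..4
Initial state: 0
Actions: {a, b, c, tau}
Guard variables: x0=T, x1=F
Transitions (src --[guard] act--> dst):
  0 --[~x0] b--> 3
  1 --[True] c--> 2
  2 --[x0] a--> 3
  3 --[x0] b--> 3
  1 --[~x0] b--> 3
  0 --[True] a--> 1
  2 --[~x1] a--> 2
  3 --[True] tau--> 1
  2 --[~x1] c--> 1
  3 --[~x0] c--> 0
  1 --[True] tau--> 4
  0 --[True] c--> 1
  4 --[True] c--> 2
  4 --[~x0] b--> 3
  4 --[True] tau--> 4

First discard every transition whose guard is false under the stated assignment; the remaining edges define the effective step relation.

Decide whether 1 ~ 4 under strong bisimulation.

Answer: BISIMILAR

Trace:
Bisimulation quotient by refinement:
  P[0] = {{0,1,2,3,4}}
  P[1] = {{0,2},{1,4},{3}}
  P[2] = {{0},{1,4},{2},{3}}
stable after 3 split(s): 4 block(s)
class of 1: {1,4}; class of 4: {1,4}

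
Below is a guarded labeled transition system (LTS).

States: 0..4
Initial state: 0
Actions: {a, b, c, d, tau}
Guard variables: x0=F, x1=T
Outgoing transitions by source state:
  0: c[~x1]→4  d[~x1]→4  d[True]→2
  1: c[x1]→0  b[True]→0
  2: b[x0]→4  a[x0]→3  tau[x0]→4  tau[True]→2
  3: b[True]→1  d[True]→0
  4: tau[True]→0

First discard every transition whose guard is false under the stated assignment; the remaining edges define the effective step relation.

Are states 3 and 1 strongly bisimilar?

Answer: NOT BISIMILAR

Trace:
Compute ~ classes (split until stable):
  round 0: {{0,1,2,3,4}}
  round 1: {{0},{1},{2,4},{3}}
  round 2: {{0},{1},{2},{3},{4}}
stable after 3 split(s): 5 block(s)
3∈{3}, 1∈{1}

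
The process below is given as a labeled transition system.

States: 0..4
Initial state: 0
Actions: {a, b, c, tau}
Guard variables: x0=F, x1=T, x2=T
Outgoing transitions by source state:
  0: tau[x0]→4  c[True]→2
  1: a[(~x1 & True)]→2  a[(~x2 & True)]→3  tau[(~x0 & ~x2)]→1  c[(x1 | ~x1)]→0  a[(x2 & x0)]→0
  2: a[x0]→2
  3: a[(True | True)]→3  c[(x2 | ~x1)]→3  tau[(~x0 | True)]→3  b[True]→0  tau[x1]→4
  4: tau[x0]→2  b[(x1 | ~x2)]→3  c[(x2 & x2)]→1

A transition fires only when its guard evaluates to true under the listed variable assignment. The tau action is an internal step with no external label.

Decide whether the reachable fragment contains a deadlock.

Answer: DEADLOCK at state 2

Trace:
Reach set: {0,2}
  0: c→2  [deg 1]
  2: ∅  [deadlock]
trace reaching 2: c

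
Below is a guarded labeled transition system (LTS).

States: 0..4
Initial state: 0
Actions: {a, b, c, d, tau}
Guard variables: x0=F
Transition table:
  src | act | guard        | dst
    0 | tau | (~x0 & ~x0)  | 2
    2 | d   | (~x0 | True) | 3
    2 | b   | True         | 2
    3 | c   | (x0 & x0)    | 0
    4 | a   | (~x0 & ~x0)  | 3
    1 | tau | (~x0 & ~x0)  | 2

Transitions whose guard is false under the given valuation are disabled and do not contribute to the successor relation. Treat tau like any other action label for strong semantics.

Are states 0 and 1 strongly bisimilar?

Compute ~ classes (split until stable):
  round 0: {{0,1,2,3,4}}
  round 1: {{0,1},{2},{3},{4}}
4 equivalence class(es) (converged in 2)
class of 0: {0,1}; class of 1: {0,1}

Answer: BISIMILAR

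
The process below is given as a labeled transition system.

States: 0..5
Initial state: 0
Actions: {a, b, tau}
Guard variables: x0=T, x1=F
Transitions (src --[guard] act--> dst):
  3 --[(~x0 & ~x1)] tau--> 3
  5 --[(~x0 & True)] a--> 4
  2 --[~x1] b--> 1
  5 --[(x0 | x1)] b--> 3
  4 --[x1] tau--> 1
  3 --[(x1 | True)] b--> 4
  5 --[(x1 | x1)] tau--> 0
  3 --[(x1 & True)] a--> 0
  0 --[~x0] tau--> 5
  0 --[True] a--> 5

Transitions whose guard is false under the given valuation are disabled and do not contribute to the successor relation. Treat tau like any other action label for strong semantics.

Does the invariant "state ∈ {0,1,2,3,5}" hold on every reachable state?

Answer: INVARIANT VIOLATED at state 4

Trace:
Allowed set {0,1,2,3,5}
Reachable = {0,3,4,5}
  0: ✓
  3: ✓
  4: ✗ unsafe
  5: ✓
counterexample path to 4: a·b·b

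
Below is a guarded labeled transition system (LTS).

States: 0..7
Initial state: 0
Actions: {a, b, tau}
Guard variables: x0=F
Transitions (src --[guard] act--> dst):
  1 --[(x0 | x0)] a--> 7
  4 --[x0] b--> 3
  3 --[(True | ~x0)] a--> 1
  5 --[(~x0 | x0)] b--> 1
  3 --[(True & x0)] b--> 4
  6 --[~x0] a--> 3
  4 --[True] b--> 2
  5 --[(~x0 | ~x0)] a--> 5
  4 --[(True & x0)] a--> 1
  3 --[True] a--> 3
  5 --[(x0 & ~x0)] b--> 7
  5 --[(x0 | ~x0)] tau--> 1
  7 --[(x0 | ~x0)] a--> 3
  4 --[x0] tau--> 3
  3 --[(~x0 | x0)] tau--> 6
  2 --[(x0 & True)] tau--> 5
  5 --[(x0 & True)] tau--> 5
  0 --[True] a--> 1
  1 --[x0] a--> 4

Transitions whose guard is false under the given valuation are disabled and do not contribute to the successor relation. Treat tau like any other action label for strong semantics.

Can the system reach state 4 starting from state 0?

Answer: UNREACHABLE

Analysis:
After dropping false guards: 10 live edges.
L0 = {0}
L1 = {1}  now seen {0,1}
Reachable = {0,1}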